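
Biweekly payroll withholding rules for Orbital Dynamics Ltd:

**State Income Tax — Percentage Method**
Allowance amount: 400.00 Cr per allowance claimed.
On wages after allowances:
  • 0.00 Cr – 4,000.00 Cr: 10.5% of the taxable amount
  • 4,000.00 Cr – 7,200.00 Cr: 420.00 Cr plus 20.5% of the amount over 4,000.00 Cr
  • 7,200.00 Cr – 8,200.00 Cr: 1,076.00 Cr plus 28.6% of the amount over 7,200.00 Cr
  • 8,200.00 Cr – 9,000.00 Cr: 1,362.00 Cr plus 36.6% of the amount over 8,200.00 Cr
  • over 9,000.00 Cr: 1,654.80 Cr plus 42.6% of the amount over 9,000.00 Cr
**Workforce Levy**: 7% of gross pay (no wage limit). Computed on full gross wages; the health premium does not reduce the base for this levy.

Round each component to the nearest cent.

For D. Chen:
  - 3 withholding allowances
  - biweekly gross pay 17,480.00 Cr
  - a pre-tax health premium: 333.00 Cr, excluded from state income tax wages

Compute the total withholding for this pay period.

5,837.82 Cr

State Income Tax: taxable = 17,480.00 Cr − 333.00 Cr − 3×400.00 Cr = 15,947.00 Cr
  1,654.80 Cr + 42.6% × (15,947.00 Cr − 9,000.00 Cr) = 1,654.80 Cr + 42.6% × 6,947.00 Cr = 4,614.22 Cr
Workforce Levy: 7% × 17,480.00 Cr = 1,223.60 Cr
Total: 4,614.22 Cr + 1,223.60 Cr = 5,837.82 Cr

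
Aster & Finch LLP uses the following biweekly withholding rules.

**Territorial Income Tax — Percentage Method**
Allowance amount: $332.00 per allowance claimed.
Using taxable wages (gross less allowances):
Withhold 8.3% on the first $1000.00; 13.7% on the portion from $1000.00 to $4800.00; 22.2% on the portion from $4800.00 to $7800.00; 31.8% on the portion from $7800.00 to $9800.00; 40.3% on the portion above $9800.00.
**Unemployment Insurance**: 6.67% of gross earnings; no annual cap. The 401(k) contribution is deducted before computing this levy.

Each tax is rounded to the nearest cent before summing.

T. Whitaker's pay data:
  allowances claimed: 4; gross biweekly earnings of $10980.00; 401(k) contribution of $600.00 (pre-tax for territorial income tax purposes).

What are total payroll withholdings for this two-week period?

$2360.09

Territorial Income Tax: taxable = $10980.00 − $600.00 − 4×$332.00 = $9052.00
  $1269.60 + 31.8% × ($9052.00 − $7800.00) = $1269.60 + 31.8% × $1252.00 = $1667.74
Unemployment Insurance: 6.67% × $10380.00 = $692.35
Total: $1667.74 + $692.35 = $2360.09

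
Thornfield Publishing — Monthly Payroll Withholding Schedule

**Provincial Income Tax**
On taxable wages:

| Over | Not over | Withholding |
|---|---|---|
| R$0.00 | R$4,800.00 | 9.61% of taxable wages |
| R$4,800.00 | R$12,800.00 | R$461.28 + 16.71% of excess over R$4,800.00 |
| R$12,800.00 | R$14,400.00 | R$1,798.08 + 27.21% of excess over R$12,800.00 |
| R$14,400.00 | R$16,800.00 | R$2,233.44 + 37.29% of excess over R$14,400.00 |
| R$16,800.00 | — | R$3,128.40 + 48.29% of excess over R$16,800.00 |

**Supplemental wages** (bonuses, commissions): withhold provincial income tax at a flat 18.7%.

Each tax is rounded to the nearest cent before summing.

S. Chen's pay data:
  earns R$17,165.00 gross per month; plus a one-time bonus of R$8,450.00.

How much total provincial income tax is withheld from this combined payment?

Provincial Income Tax: taxable = R$17,165.00
  R$3,128.40 + 48.29% × (R$17,165.00 − R$16,800.00) = R$3,128.40 + 48.29% × R$365.00 = R$3,304.66
Supplemental (18.7% flat on bonus): 18.7% × R$8,450.00 = R$1,580.15
Total provincial income tax: R$3,304.66 + R$1,580.15 = R$4,884.81

R$4,884.81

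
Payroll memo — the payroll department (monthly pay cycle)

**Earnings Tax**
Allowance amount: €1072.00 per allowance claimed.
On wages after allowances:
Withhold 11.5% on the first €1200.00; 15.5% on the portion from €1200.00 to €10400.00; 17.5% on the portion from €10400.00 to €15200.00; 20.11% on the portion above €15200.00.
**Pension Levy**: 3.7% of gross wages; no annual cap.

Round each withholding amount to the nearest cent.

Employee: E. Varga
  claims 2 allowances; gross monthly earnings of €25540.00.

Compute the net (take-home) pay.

€20542.80

Earnings Tax: taxable = €25540.00 − 2×€1072.00 = €23396.00
  €2404.00 + 20.11% × (€23396.00 − €15200.00) = €2404.00 + 20.11% × €8196.00 = €4052.22
Pension Levy: 3.7% × €25540.00 = €944.98
Total withheld: €4052.22 + €944.98 = €4997.20
Net pay: €25540.00 − €4997.20 = €20542.80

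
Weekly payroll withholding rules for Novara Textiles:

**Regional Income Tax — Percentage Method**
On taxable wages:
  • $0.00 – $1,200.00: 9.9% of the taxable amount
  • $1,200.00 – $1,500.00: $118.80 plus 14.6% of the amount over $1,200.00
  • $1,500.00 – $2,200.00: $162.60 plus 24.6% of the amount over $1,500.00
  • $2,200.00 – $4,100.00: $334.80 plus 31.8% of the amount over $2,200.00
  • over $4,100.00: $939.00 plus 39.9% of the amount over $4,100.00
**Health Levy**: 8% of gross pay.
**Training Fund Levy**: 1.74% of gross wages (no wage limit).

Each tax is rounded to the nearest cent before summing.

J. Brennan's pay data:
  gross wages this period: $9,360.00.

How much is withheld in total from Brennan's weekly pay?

$3,949.40

Regional Income Tax: taxable = $9,360.00
  $939.00 + 39.9% × ($9,360.00 − $4,100.00) = $939.00 + 39.9% × $5,260.00 = $3,037.74
Health Levy: 8% × $9,360.00 = $748.80
Training Fund Levy: 1.74% × $9,360.00 = $162.86
Total: $3,037.74 + $748.80 + $162.86 = $3,949.40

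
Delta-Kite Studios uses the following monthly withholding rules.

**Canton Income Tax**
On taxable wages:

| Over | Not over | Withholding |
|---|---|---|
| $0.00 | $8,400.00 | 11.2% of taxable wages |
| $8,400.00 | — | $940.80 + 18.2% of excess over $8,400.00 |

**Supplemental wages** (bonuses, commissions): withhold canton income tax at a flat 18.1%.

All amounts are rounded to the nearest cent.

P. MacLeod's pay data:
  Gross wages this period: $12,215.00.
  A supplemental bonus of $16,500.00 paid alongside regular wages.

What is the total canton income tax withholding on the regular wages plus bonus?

Canton Income Tax: taxable = $12,215.00
  $940.80 + 18.2% × ($12,215.00 − $8,400.00) = $940.80 + 18.2% × $3,815.00 = $1,635.13
Supplemental (18.1% flat on bonus): 18.1% × $16,500.00 = $2,986.50
Total canton income tax: $1,635.13 + $2,986.50 = $4,621.63

$4,621.63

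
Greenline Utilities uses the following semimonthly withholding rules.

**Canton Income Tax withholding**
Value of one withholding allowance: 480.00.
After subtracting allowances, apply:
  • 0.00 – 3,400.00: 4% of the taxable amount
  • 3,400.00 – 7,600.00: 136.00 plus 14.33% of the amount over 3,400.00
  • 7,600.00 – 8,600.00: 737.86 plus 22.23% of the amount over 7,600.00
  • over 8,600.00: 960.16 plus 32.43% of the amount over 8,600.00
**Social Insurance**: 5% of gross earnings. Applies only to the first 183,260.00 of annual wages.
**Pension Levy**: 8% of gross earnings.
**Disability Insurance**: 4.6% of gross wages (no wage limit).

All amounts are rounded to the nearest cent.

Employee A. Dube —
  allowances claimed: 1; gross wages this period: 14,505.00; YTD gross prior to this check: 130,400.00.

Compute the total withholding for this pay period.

Canton Income Tax: taxable = 14,505.00 − 1×480.00 = 14,025.00
  960.16 + 32.43% × (14,025.00 − 8,600.00) = 960.16 + 32.43% × 5,425.00 = 2,719.49
Social Insurance: 5% × 14,505.00 = 725.25
Pension Levy: 8% × 14,505.00 = 1,160.40
Disability Insurance: 4.6% × 14,505.00 = 667.23
Total: 2,719.49 + 725.25 + 1,160.40 + 667.23 = 5,272.37

5,272.37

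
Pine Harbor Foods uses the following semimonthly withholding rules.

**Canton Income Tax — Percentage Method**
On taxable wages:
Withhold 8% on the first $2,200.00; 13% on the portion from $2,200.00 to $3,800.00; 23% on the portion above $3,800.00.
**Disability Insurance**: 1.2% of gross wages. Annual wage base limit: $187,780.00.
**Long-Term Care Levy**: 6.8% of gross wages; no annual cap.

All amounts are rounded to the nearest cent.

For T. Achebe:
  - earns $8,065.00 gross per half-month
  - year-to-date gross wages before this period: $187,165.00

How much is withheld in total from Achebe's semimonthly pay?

$1,920.75

Canton Income Tax: taxable = $8,065.00
  $384.00 + 23% × ($8,065.00 − $3,800.00) = $384.00 + 23% × $4,265.00 = $1,364.95
Disability Insurance: cap $187,780.00 − YTD $187,165.00 = $615.00 subject; 1.2% × $615.00 = $7.38
Long-Term Care Levy: 6.8% × $8,065.00 = $548.42
Total: $1,364.95 + $7.38 + $548.42 = $1,920.75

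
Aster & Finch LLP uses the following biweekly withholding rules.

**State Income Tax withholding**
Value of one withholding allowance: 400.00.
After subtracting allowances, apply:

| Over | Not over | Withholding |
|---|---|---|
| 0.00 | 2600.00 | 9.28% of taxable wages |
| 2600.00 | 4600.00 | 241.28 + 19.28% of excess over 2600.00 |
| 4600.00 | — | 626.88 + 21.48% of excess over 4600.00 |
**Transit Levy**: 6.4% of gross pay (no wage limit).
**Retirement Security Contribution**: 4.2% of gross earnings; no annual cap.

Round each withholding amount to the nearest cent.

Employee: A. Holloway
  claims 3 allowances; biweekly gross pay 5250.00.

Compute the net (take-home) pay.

4172.66

State Income Tax: taxable = 5250.00 − 3×400.00 = 4050.00
  241.28 + 19.28% × (4050.00 − 2600.00) = 241.28 + 19.28% × 1450.00 = 520.84
Transit Levy: 6.4% × 5250.00 = 336.00
Retirement Security Contribution: 4.2% × 5250.00 = 220.50
Total withheld: 520.84 + 336.00 + 220.50 = 1077.34
Net pay: 5250.00 − 1077.34 = 4172.66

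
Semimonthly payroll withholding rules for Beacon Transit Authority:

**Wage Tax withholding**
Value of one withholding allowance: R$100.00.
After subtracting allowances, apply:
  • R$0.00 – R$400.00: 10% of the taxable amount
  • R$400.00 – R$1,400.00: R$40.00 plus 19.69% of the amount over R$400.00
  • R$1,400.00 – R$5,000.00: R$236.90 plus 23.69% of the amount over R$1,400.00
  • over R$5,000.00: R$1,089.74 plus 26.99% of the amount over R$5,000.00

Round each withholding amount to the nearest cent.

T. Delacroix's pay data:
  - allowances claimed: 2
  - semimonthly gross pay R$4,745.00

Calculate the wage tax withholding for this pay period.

Wage Tax: taxable = R$4,745.00 − 2×R$100.00 = R$4,545.00
  R$236.90 + 23.69% × (R$4,545.00 − R$1,400.00) = R$236.90 + 23.69% × R$3,145.00 = R$981.95

R$981.95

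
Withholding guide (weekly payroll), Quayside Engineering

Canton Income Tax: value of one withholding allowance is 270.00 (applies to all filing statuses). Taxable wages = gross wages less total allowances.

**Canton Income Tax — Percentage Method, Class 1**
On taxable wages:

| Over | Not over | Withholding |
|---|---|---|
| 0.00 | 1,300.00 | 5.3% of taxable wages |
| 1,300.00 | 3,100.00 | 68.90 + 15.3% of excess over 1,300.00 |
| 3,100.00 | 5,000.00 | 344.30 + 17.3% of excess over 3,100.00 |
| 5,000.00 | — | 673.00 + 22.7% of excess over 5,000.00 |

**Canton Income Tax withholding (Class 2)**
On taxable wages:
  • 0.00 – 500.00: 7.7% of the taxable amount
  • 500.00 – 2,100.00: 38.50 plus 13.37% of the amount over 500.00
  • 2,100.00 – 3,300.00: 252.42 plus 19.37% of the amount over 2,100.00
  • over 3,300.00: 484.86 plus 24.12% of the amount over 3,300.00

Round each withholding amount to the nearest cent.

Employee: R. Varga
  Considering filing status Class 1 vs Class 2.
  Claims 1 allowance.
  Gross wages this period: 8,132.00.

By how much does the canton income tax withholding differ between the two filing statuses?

262.54

Canton Income Tax (Class 1): taxable = 8,132.00 − 1×270.00 = 7,862.00
  673.00 + 22.7% × (7,862.00 − 5,000.00) = 673.00 + 22.7% × 2,862.00 = 1,322.67
Canton Income Tax (Class 2): taxable = 8,132.00 − 1×270.00 = 7,862.00
  484.86 + 24.12% × (7,862.00 − 3,300.00) = 484.86 + 24.12% × 4,562.00 = 1,585.21
Difference: |1,322.67 − 1,585.21| = 262.54 (higher under Class 2)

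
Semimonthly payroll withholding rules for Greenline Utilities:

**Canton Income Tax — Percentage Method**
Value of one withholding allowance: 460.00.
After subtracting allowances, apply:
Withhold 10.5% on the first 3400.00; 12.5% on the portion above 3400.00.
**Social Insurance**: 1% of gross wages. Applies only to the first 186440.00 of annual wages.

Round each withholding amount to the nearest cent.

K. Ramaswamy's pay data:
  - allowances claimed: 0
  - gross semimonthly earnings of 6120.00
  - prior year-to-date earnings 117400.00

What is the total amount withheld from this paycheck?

758.20

Canton Income Tax: taxable = 6120.00
  357.00 + 12.5% × (6120.00 − 3400.00) = 357.00 + 12.5% × 2720.00 = 697.00
Social Insurance: 1% × 6120.00 = 61.20
Total: 697.00 + 61.20 = 758.20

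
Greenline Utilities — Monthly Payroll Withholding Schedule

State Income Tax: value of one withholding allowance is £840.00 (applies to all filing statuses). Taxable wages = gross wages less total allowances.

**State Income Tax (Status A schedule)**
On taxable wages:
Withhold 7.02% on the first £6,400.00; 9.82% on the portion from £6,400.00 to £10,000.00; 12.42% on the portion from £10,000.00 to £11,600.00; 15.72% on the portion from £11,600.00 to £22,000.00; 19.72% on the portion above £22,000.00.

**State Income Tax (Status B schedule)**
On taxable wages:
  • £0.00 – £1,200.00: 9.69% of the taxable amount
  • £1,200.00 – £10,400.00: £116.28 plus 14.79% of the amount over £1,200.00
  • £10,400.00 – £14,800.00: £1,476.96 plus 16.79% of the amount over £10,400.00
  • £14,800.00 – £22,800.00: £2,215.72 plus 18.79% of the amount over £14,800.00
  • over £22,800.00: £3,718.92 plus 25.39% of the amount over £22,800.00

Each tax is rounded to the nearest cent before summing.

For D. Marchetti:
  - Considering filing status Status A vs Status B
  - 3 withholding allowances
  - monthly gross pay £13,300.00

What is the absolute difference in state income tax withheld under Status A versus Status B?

£641.08

State Income Tax (Status A): taxable = £13,300.00 − 3×£840.00 = £10,780.00
  £802.80 + 12.42% × (£10,780.00 − £10,000.00) = £802.80 + 12.42% × £780.00 = £899.68
State Income Tax (Status B): taxable = £13,300.00 − 3×£840.00 = £10,780.00
  £1,476.96 + 16.79% × (£10,780.00 − £10,400.00) = £1,476.96 + 16.79% × £380.00 = £1,540.76
Difference: |£899.68 − £1,540.76| = £641.08 (higher under Status B)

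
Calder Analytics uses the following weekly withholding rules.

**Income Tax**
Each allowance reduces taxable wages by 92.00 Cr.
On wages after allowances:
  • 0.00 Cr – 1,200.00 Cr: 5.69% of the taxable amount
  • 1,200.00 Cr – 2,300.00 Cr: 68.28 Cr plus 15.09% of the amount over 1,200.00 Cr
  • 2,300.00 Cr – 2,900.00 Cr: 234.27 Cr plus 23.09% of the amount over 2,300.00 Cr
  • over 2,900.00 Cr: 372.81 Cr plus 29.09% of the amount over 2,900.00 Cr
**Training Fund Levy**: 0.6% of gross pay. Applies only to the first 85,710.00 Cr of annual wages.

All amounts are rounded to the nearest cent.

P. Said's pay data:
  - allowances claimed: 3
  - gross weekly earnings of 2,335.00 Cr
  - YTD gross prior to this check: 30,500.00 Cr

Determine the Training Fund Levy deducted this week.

Training Fund Levy: 0.6% × 2,335.00 Cr = 14.01 Cr

14.01 Cr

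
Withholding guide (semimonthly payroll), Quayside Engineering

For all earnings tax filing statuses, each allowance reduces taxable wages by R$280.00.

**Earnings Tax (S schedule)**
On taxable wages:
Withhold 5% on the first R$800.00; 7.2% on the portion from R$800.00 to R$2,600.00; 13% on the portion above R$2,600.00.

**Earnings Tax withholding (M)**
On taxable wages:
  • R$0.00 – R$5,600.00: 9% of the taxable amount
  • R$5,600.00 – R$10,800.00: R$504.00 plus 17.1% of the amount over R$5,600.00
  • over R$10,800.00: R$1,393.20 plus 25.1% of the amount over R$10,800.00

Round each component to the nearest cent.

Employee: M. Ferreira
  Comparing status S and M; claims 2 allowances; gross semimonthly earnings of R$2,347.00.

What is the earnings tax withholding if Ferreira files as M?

Earnings Tax (M): taxable = R$2,347.00 − 2×R$280.00 = R$1,787.00
  9% × R$1,787.00 = R$160.83

R$160.83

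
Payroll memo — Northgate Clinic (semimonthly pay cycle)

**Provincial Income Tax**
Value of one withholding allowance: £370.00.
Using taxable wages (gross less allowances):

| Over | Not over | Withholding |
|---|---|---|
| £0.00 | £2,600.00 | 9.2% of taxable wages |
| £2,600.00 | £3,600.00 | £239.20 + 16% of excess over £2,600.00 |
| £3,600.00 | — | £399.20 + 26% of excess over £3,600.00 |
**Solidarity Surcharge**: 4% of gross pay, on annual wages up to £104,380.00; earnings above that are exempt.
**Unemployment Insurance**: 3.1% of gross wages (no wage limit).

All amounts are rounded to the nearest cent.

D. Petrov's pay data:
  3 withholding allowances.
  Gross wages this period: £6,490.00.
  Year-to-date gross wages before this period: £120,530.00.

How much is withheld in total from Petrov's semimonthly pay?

£1,063.19

Provincial Income Tax: taxable = £6,490.00 − 3×£370.00 = £5,380.00
  £399.20 + 26% × (£5,380.00 − £3,600.00) = £399.20 + 26% × £1,780.00 = £862.00
Solidarity Surcharge: YTD £120,530.00 ≥ cap £104,380.00 → £0.00
Unemployment Insurance: 3.1% × £6,490.00 = £201.19
Total: £862.00 + £0.00 + £201.19 = £1,063.19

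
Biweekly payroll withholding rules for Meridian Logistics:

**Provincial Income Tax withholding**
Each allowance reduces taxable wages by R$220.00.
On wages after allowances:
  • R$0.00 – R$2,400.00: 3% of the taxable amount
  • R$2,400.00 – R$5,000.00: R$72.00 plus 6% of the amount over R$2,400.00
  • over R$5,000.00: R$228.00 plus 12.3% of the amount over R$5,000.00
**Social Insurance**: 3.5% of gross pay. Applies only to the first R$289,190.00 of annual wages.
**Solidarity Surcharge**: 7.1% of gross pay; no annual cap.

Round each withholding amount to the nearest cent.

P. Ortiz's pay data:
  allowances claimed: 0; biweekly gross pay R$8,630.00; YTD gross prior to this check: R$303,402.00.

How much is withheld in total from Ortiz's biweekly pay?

R$1,287.22

Provincial Income Tax: taxable = R$8,630.00
  R$228.00 + 12.3% × (R$8,630.00 − R$5,000.00) = R$228.00 + 12.3% × R$3,630.00 = R$674.49
Social Insurance: YTD R$303,402.00 ≥ cap R$289,190.00 → R$0.00
Solidarity Surcharge: 7.1% × R$8,630.00 = R$612.73
Total: R$674.49 + R$0.00 + R$612.73 = R$1,287.22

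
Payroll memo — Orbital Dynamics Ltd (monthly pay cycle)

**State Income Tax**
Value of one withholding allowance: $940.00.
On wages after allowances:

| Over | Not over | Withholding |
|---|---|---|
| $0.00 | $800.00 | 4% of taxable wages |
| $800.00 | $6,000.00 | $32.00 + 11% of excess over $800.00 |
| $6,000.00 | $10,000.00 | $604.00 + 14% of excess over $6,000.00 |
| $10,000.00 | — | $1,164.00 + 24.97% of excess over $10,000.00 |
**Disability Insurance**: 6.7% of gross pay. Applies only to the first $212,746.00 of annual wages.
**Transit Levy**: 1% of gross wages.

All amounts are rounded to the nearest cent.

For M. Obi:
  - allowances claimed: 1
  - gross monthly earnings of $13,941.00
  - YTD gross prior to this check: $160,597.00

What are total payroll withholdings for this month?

State Income Tax: taxable = $13,941.00 − 1×$940.00 = $13,001.00
  $1,164.00 + 24.97% × ($13,001.00 − $10,000.00) = $1,164.00 + 24.97% × $3,001.00 = $1,913.35
Disability Insurance: 6.7% × $13,941.00 = $934.05
Transit Levy: 1% × $13,941.00 = $139.41
Total: $1,913.35 + $934.05 + $139.41 = $2,986.81

$2,986.81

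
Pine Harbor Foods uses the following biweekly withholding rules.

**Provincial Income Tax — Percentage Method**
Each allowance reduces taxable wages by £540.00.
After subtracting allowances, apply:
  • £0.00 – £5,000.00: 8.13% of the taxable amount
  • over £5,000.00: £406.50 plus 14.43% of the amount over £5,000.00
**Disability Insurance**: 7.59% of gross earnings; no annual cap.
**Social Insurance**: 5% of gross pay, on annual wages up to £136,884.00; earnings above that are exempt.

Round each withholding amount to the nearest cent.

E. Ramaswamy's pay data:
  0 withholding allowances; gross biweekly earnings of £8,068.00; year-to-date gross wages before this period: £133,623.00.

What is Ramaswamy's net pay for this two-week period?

£6,443.38

Provincial Income Tax: taxable = £8,068.00
  £406.50 + 14.43% × (£8,068.00 − £5,000.00) = £406.50 + 14.43% × £3,068.00 = £849.21
Disability Insurance: 7.59% × £8,068.00 = £612.36
Social Insurance: cap £136,884.00 − YTD £133,623.00 = £3,261.00 subject; 5% × £3,261.00 = £163.05
Total withheld: £849.21 + £612.36 + £163.05 = £1,624.62
Net pay: £8,068.00 − £1,624.62 = £6,443.38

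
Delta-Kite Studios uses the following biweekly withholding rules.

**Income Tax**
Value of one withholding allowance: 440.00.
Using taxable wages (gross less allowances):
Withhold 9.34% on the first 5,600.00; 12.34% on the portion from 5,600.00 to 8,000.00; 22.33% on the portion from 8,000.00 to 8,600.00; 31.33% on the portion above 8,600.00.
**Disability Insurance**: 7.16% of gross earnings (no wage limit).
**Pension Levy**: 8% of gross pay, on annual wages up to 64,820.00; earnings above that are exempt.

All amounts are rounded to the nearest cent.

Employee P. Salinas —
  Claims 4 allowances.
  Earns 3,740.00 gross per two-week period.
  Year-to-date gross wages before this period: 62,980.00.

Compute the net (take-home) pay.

3,140.09

Income Tax: taxable = 3,740.00 − 4×440.00 = 1,980.00
  9.34% × 1,980.00 = 184.93
Disability Insurance: 7.16% × 3,740.00 = 267.78
Pension Levy: cap 64,820.00 − YTD 62,980.00 = 1,840.00 subject; 8% × 1,840.00 = 147.20
Total withheld: 184.93 + 267.78 + 147.20 = 599.91
Net pay: 3,740.00 − 599.91 = 3,140.09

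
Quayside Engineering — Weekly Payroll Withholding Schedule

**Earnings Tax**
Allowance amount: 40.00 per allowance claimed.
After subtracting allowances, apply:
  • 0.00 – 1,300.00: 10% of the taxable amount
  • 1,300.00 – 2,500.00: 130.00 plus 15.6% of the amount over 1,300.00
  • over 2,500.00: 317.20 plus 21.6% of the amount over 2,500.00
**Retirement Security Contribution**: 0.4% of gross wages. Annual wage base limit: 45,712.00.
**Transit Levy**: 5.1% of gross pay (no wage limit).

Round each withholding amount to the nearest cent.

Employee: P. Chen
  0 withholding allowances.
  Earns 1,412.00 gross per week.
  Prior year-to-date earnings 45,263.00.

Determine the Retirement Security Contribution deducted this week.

1.80

Retirement Security Contribution: cap 45,712.00 − YTD 45,263.00 = 449.00 subject; 0.4% × 449.00 = 1.80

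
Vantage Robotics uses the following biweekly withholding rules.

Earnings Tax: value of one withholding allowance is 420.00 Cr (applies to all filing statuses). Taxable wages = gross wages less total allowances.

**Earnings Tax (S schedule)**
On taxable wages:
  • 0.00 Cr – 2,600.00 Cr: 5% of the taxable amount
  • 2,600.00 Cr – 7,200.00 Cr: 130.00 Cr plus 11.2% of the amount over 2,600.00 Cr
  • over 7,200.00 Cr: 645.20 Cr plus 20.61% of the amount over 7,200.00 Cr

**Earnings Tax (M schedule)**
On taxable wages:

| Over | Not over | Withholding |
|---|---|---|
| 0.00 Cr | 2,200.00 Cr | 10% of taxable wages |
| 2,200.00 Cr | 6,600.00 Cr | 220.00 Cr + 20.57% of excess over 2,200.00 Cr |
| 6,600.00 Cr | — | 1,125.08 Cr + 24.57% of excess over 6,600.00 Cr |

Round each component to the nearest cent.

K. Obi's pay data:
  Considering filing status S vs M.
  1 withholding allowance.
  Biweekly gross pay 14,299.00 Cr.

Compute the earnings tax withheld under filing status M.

Earnings Tax (M): taxable = 14,299.00 Cr − 1×420.00 Cr = 13,879.00 Cr
  1,125.08 Cr + 24.57% × (13,879.00 Cr − 6,600.00 Cr) = 1,125.08 Cr + 24.57% × 7,279.00 Cr = 2,913.53 Cr

2,913.53 Cr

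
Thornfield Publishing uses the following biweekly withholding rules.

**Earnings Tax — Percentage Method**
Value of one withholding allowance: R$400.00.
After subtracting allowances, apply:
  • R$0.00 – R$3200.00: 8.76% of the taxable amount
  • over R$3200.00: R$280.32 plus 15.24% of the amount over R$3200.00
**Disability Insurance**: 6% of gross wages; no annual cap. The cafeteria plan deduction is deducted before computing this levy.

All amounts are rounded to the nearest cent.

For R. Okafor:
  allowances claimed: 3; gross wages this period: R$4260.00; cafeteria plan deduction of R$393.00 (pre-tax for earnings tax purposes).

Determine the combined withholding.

R$465.65

Earnings Tax: taxable = R$4260.00 − R$393.00 − 3×R$400.00 = R$2667.00
  8.76% × R$2667.00 = R$233.63
Disability Insurance: 6% × R$3867.00 = R$232.02
Total: R$233.63 + R$232.02 = R$465.65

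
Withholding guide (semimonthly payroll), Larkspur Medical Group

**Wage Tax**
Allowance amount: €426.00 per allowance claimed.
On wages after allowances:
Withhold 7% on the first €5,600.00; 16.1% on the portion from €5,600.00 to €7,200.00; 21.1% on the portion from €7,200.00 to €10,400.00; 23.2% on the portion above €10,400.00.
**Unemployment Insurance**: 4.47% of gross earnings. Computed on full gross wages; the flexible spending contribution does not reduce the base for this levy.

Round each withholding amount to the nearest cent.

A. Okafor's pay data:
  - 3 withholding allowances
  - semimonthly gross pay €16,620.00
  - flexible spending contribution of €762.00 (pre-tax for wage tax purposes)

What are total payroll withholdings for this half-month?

Wage Tax: taxable = €16,620.00 − €762.00 − 3×€426.00 = €14,580.00
  €1,324.80 + 23.2% × (€14,580.00 − €10,400.00) = €1,324.80 + 23.2% × €4,180.00 = €2,294.56
Unemployment Insurance: 4.47% × €16,620.00 = €742.91
Total: €2,294.56 + €742.91 = €3,037.47

€3,037.47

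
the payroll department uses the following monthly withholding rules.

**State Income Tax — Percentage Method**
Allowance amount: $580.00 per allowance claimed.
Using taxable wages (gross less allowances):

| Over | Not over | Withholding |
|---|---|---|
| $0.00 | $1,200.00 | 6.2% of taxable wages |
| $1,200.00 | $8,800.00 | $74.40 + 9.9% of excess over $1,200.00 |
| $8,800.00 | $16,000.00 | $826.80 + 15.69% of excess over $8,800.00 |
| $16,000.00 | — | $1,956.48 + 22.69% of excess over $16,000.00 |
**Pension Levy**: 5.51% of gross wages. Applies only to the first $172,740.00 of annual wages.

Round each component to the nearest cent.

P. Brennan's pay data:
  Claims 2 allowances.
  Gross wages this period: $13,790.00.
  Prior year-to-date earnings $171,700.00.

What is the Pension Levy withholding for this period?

$57.30

Pension Levy: cap $172,740.00 − YTD $171,700.00 = $1,040.00 subject; 5.51% × $1,040.00 = $57.30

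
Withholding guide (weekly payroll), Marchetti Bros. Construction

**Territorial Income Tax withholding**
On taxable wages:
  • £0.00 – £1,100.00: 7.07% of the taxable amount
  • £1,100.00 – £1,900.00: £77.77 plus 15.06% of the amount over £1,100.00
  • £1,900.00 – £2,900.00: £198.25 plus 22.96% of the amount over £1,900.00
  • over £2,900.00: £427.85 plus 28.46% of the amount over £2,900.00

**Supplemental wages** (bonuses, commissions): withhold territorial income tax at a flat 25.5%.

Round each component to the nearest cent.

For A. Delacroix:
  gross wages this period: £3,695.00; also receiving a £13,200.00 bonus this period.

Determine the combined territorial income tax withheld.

£4,020.11

Territorial Income Tax: taxable = £3,695.00
  £427.85 + 28.46% × (£3,695.00 − £2,900.00) = £427.85 + 28.46% × £795.00 = £654.11
Supplemental (25.5% flat on bonus): 25.5% × £13,200.00 = £3,366.00
Total territorial income tax: £654.11 + £3,366.00 = £4,020.11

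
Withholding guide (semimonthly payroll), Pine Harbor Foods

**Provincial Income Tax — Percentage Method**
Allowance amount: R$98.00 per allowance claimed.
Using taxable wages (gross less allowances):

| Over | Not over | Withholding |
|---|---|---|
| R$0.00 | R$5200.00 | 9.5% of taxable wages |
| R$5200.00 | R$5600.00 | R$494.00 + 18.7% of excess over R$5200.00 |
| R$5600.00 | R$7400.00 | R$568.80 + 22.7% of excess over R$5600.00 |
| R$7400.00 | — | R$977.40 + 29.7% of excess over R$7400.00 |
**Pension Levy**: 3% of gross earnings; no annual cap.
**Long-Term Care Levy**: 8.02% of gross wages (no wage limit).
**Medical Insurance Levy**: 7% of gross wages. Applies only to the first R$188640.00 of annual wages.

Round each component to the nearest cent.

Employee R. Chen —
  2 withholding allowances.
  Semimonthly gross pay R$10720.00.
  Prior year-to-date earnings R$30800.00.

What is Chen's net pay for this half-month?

Provincial Income Tax: taxable = R$10720.00 − 2×R$98.00 = R$10524.00
  R$977.40 + 29.7% × (R$10524.00 − R$7400.00) = R$977.40 + 29.7% × R$3124.00 = R$1905.23
Pension Levy: 3% × R$10720.00 = R$321.60
Long-Term Care Levy: 8.02% × R$10720.00 = R$859.74
Medical Insurance Levy: 7% × R$10720.00 = R$750.40
Total withheld: R$1905.23 + R$321.60 + R$859.74 + R$750.40 = R$3836.97
Net pay: R$10720.00 − R$3836.97 = R$6883.03

R$6883.03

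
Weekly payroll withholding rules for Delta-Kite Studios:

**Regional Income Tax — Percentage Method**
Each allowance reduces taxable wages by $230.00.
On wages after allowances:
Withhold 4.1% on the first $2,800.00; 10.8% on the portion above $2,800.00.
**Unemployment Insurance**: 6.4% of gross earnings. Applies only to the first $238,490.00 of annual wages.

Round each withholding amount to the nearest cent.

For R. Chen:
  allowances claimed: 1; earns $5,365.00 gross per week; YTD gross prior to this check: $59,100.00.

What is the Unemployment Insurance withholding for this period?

Unemployment Insurance: 6.4% × $5,365.00 = $343.36

$343.36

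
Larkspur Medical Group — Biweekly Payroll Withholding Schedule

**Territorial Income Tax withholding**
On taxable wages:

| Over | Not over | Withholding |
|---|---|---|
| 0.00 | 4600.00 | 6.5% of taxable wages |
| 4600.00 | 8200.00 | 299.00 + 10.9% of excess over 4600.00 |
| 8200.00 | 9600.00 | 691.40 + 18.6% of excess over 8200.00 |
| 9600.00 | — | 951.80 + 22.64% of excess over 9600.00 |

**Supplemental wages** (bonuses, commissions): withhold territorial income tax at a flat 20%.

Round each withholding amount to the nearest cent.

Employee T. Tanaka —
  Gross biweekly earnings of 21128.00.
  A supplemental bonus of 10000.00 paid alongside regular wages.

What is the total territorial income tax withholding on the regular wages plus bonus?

Territorial Income Tax: taxable = 21128.00
  951.80 + 22.64% × (21128.00 − 9600.00) = 951.80 + 22.64% × 11528.00 = 3561.74
Supplemental (20% flat on bonus): 20% × 10000.00 = 2000.00
Total territorial income tax: 3561.74 + 2000.00 = 5561.74

5561.74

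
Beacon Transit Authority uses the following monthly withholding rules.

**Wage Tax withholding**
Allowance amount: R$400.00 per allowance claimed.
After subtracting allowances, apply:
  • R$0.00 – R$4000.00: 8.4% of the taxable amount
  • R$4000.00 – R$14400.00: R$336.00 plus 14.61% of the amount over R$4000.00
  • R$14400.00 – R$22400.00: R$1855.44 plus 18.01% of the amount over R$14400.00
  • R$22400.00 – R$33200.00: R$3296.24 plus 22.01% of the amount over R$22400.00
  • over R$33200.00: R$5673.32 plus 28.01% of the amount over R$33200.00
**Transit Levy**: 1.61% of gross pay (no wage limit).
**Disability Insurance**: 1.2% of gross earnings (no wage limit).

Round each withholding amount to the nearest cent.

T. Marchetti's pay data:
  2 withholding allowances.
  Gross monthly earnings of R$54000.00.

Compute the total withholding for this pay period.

R$12792.72

Wage Tax: taxable = R$54000.00 − 2×R$400.00 = R$53200.00
  R$5673.32 + 28.01% × (R$53200.00 − R$33200.00) = R$5673.32 + 28.01% × R$20000.00 = R$11275.32
Transit Levy: 1.61% × R$54000.00 = R$869.40
Disability Insurance: 1.2% × R$54000.00 = R$648.00
Total: R$11275.32 + R$869.40 + R$648.00 = R$12792.72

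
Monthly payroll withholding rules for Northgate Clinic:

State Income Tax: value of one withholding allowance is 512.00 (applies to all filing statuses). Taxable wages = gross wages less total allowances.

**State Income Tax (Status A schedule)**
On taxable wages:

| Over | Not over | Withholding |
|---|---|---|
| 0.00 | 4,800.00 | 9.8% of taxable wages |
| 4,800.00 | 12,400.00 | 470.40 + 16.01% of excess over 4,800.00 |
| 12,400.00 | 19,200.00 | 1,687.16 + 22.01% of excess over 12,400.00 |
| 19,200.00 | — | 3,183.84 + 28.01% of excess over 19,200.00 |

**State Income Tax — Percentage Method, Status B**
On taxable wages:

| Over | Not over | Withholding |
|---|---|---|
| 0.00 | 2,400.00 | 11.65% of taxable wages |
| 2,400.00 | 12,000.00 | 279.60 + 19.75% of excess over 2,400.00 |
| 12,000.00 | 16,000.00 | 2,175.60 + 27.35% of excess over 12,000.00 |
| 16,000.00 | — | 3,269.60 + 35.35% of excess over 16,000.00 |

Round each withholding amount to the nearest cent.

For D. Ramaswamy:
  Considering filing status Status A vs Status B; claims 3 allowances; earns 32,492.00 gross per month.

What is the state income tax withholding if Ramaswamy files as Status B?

State Income Tax (Status B): taxable = 32,492.00 − 3×512.00 = 30,956.00
  3,269.60 + 35.35% × (30,956.00 − 16,000.00) = 3,269.60 + 35.35% × 14,956.00 = 8,556.55

8,556.55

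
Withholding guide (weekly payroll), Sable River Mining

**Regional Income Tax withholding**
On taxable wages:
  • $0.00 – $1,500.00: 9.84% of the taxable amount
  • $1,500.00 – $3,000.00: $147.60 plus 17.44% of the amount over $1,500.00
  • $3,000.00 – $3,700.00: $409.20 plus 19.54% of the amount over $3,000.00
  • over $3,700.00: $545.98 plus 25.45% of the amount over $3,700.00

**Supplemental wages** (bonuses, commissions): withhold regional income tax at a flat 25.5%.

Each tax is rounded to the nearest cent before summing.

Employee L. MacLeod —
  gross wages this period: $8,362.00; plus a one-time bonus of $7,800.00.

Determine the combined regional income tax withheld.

$3,721.46

Regional Income Tax: taxable = $8,362.00
  $545.98 + 25.45% × ($8,362.00 − $3,700.00) = $545.98 + 25.45% × $4,662.00 = $1,732.46
Supplemental (25.5% flat on bonus): 25.5% × $7,800.00 = $1,989.00
Total regional income tax: $1,732.46 + $1,989.00 = $3,721.46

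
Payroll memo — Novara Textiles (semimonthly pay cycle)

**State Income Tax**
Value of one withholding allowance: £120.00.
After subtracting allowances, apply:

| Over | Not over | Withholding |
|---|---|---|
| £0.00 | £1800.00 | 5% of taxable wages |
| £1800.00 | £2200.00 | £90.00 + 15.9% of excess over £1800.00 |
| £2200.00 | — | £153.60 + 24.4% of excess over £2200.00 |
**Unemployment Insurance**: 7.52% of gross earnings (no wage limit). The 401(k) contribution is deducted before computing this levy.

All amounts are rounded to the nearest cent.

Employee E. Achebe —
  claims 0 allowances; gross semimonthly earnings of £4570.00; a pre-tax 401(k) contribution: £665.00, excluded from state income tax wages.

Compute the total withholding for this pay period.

£863.28

State Income Tax: taxable = £4570.00 − £665.00 = £3905.00
  £153.60 + 24.4% × (£3905.00 − £2200.00) = £153.60 + 24.4% × £1705.00 = £569.62
Unemployment Insurance: 7.52% × £3905.00 = £293.66
Total: £569.62 + £293.66 = £863.28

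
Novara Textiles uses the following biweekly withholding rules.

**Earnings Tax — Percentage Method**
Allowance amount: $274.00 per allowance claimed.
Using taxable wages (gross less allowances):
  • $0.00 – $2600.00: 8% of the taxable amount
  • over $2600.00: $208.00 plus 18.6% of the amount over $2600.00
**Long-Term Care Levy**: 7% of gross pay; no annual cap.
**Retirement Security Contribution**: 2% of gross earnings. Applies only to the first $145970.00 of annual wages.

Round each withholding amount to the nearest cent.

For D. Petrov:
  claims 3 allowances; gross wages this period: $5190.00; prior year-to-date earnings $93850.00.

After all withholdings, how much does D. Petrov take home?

Earnings Tax: taxable = $5190.00 − 3×$274.00 = $4368.00
  $208.00 + 18.6% × ($4368.00 − $2600.00) = $208.00 + 18.6% × $1768.00 = $536.85
Long-Term Care Levy: 7% × $5190.00 = $363.30
Retirement Security Contribution: 2% × $5190.00 = $103.80
Total withheld: $536.85 + $363.30 + $103.80 = $1003.95
Net pay: $5190.00 − $1003.95 = $4186.05

$4186.05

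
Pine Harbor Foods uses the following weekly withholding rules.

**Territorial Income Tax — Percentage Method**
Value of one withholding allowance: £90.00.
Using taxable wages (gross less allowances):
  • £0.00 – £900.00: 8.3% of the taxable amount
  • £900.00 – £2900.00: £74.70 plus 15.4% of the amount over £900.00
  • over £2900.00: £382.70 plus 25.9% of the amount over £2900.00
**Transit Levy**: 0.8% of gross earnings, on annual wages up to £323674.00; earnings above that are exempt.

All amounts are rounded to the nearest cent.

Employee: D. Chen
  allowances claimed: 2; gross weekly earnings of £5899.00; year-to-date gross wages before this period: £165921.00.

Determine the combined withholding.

Territorial Income Tax: taxable = £5899.00 − 2×£90.00 = £5719.00
  £382.70 + 25.9% × (£5719.00 − £2900.00) = £382.70 + 25.9% × £2819.00 = £1112.82
Transit Levy: 0.8% × £5899.00 = £47.19
Total: £1112.82 + £47.19 = £1160.01

£1160.01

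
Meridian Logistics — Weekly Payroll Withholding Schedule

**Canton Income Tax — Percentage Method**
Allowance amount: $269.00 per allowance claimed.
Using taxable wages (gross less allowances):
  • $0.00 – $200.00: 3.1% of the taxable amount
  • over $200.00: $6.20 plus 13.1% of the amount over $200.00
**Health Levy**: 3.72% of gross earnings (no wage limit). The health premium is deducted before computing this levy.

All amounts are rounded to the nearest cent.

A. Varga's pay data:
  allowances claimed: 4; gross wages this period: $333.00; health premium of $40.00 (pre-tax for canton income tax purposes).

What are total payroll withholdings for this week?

Canton Income Tax: taxable = $333.00 − $40.00 − 4×$269.00 = $-783.00
  Taxable ≤ 0 → $0.00
Health Levy: 3.72% × $293.00 = $10.90
Total: $0.00 + $10.90 = $10.90

$10.90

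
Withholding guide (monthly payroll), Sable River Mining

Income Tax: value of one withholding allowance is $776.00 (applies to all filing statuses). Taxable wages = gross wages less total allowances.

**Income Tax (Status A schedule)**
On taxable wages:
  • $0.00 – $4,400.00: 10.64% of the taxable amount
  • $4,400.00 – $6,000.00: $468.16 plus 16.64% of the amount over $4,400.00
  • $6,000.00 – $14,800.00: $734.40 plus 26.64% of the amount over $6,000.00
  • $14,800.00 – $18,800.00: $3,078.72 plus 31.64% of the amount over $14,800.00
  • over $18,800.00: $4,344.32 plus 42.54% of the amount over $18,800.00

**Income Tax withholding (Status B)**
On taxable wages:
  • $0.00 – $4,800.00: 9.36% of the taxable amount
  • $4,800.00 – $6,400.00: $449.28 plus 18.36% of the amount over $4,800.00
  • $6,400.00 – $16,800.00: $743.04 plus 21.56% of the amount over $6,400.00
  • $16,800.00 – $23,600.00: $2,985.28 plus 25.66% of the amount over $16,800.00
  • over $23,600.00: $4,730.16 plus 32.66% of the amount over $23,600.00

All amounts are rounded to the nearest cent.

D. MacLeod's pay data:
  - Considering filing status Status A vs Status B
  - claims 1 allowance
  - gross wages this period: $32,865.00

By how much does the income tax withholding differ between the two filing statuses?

Income Tax (Status A): taxable = $32,865.00 − 1×$776.00 = $32,089.00
  $4,344.32 + 42.54% × ($32,089.00 − $18,800.00) = $4,344.32 + 42.54% × $13,289.00 = $9,997.46
Income Tax (Status B): taxable = $32,865.00 − 1×$776.00 = $32,089.00
  $4,730.16 + 32.66% × ($32,089.00 − $23,600.00) = $4,730.16 + 32.66% × $8,489.00 = $7,502.67
Difference: |$9,997.46 − $7,502.67| = $2,494.79 (higher under Status A)

$2,494.79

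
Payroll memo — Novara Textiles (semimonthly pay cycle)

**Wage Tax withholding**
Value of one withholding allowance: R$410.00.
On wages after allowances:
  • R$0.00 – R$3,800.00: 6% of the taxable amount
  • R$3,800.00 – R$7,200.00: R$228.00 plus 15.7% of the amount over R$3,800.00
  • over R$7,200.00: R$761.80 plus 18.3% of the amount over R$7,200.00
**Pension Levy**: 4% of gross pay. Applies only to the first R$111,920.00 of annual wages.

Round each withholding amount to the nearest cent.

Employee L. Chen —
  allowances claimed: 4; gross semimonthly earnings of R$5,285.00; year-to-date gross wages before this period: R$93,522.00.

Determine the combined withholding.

R$430.10

Wage Tax: taxable = R$5,285.00 − 4×R$410.00 = R$3,645.00
  6% × R$3,645.00 = R$218.70
Pension Levy: 4% × R$5,285.00 = R$211.40
Total: R$218.70 + R$211.40 = R$430.10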